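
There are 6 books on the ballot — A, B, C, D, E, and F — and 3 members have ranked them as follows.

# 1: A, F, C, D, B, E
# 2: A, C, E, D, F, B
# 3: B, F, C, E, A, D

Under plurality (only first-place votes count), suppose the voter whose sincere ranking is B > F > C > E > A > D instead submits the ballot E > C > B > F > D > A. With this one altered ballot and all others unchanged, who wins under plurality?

A

First-place totals with the altered ballot: A 2, B 0, C 0, D 0, E 1, F 0.
The winner is unchanged: still A.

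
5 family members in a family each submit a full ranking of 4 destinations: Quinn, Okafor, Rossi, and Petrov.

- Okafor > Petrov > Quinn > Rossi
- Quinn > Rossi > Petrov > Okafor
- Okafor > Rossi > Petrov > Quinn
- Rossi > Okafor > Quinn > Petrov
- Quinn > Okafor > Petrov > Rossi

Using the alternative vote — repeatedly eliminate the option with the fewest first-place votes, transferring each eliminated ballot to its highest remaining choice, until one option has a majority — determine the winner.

Okafor

Round 1: Quinn 2, Okafor 2, Rossi 1, Petrov 0. Petrov has the fewest and is eliminated.
Round 2: Quinn 2, Okafor 2, Rossi 1. Rossi has the fewest and is eliminated.
Round 3: Okafor 3, Quinn 2. Okafor has a majority.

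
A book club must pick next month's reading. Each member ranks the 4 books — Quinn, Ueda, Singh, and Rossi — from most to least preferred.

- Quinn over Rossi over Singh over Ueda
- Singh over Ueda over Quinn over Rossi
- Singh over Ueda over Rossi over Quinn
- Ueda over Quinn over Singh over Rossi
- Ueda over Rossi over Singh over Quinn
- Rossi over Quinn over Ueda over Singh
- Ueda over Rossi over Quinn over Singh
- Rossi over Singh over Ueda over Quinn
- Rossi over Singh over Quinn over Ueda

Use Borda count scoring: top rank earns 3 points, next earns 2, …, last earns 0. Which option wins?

Borda scores:
  Quinn: 3 + 1 + 0 + 2 + 0 + 2 + 1 + 0 + 1 = 10
  Ueda: 0 + 2 + 2 + 3 + 3 + 1 + 3 + 1 + 0 = 15
  Singh: 1 + 3 + 3 + 1 + 1 + 0 + 0 + 2 + 2 = 13
  Rossi: 2 + 0 + 1 + 0 + 2 + 3 + 2 + 3 + 3 = 16
Rossi has the highest total.

Rossi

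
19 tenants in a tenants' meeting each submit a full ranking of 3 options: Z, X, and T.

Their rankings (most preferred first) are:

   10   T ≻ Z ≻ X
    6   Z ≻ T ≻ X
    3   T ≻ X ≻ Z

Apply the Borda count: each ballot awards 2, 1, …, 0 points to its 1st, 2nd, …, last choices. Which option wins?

Borda scores:
  Z: 10·1 + 6·2 + 3·0 = 22
  X: 10·0 + 6·0 + 3·1 = 3
  T: 10·2 + 6·1 + 3·2 = 32
T has the highest total.

T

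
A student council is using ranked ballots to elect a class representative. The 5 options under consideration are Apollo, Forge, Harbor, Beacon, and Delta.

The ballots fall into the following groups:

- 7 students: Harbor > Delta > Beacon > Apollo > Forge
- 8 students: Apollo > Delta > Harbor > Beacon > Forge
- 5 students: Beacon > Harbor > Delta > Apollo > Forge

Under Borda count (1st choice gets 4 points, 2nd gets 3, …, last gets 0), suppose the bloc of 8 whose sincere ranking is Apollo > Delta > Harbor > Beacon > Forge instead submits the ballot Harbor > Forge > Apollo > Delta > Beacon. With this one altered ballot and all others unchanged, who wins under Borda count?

Borda totals with the altered ballot: Apollo 28, Forge 24, Harbor 75, Beacon 34, Delta 39.
The winner is unchanged: still Harbor.

Harbor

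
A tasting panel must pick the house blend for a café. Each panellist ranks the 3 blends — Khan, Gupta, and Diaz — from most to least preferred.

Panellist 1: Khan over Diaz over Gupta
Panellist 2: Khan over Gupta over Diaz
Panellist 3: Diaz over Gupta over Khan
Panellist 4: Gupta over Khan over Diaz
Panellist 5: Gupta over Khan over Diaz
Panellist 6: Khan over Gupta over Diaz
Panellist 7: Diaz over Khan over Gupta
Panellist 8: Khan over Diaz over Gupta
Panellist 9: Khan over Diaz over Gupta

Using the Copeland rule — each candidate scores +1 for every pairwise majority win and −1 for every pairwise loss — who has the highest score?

Pairwise results:
  Khan vs Gupta: Khan wins 6–3.
  Khan vs Diaz: Khan wins 7–2.
  Gupta vs Diaz: Diaz wins 5–4.
Copeland scores (wins − losses):
  Khan: 2 − 0 = 2
  Gupta: 0 − 2 = -2
  Diaz: 1 − 1 = 0
Khan has the best Copeland score.

Khan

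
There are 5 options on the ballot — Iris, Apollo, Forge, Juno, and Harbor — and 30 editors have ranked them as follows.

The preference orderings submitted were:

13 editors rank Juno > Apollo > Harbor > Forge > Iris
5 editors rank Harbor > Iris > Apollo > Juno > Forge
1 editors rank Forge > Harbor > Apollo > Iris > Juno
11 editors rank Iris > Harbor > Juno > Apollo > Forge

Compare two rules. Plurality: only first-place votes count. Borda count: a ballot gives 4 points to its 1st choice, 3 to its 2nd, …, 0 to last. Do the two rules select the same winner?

No

Plurality first-place counts: Iris 11, Apollo 0, Forge 1, Juno 13, Harbor 5 → Juno.
Borda totals: Iris 60, Apollo 62, Forge 17, Juno 79, Harbor 82 → Harbor.
The two rules disagree: plurality picks Juno, Borda picks Harbor.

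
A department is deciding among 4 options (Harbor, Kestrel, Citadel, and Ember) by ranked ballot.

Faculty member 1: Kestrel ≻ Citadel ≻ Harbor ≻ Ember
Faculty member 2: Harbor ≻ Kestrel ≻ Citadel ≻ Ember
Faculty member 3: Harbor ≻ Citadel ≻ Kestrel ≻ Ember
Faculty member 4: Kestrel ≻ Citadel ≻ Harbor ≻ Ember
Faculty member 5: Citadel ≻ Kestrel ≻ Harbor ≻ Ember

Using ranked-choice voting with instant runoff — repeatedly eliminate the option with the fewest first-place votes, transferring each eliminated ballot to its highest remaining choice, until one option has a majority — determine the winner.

Round 1: Harbor 2, Kestrel 2, Citadel 1, Ember 0. Ember has the fewest and is eliminated.
Round 2: Harbor 2, Kestrel 2, Citadel 1. Citadel has the fewest and is eliminated.
Round 3: Kestrel 3, Harbor 2. Kestrel has a majority.

Kestrel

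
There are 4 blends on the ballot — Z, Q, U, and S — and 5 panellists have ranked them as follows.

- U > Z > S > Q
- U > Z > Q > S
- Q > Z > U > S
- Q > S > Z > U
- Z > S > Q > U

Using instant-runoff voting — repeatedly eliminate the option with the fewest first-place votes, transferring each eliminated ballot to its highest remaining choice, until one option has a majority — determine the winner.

Q

Round 1: Q 2, U 2, Z 1, S 0. S has the fewest and is eliminated.
Round 2: Q 2, U 2, Z 1. Z has the fewest and is eliminated.
Round 3: Q 3, U 2. Q has a majority.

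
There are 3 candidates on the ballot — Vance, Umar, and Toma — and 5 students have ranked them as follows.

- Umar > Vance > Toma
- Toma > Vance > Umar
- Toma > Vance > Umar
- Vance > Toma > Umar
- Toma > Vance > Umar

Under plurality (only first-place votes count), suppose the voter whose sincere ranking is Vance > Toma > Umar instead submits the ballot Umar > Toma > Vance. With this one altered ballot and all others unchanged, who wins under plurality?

First-place totals with the altered ballot: Vance 0, Umar 2, Toma 3.
The winner is unchanged: still Toma.

Toma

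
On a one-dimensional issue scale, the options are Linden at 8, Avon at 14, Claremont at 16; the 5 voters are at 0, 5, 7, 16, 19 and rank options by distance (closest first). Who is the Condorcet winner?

Linden

With single-peaked preferences on a line, the Condorcet winner is the candidate closest to the median voter.
The median voter (position 7) is closest to Linden at 8.
Check: Linden vs Avon — voters closer to Linden: 3 of 5.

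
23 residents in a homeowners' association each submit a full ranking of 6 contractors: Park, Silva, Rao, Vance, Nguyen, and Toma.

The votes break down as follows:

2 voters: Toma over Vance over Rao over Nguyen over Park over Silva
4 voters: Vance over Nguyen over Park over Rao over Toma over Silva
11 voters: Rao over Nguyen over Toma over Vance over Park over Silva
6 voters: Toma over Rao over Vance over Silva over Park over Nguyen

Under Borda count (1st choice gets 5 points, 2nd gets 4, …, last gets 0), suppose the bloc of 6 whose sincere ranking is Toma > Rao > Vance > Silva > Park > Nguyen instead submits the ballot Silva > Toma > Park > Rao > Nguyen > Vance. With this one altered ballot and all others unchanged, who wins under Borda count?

Borda totals with the altered ballot: Park 43, Silva 30, Rao 81, Vance 50, Nguyen 70, Toma 71.
The winner is unchanged: still Rao.

Rao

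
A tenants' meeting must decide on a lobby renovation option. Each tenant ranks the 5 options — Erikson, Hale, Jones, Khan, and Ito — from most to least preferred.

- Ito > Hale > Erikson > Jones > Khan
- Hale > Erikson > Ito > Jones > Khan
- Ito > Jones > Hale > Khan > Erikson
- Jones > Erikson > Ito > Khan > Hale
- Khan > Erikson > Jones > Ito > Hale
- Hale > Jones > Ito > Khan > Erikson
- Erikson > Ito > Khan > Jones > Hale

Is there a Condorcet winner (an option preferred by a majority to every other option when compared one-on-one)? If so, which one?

No Condorcet winner

Head-to-head results (7 voters total):
Erikson vs Hale: Hale wins 4–3.
Erikson vs Jones: Erikson wins 4–3.
Erikson vs Khan: Erikson wins 4–3.
Erikson vs Ito: Erikson wins 4–3.
Hale vs Jones: Jones wins 4–3.
Hale vs Khan: Hale wins 4–3.
Hale vs Ito: Ito wins 5–2.
Jones vs Khan: Jones wins 5–2.
Jones vs Ito: Ito wins 4–3.
Khan vs Ito: Ito wins 6–1.
No candidate beats all others: Erikson beats Jones beats Hale beats Erikson, a majority cycle.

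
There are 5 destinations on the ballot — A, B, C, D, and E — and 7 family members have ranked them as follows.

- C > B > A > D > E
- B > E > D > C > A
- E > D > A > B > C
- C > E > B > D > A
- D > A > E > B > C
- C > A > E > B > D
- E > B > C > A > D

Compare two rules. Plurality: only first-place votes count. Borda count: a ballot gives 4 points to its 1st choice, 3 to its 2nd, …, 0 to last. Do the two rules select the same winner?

No

Plurality first-place counts: A 0, B 1, C 3, D 1, E 2 → C.
Borda totals: A 11, B 15, C 15, D 11, E 18 → E.
The two rules disagree: plurality picks C, Borda picks E.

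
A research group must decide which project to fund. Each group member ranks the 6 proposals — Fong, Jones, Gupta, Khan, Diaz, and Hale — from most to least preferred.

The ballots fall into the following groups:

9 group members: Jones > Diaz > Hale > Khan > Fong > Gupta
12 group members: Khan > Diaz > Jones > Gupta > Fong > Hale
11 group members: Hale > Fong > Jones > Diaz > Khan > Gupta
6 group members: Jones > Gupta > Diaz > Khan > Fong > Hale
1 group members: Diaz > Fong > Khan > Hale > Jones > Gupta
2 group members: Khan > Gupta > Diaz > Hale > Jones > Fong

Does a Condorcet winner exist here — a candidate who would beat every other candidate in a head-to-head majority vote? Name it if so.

Head-to-head results (41 voters total):
Fong vs Jones: Jones wins 29–12.
Fong vs Gupta: Fong wins 21–20.
Fong vs Khan: Khan wins 29–12.
Fong vs Diaz: Diaz wins 30–11.
Fong vs Hale: Hale wins 22–19.
Jones vs Gupta: Jones wins 39–2.
Jones vs Khan: Jones wins 26–15.
Jones vs Diaz: Jones wins 26–15.
Jones vs Hale: Jones wins 27–14.
Gupta vs Khan: Khan wins 35–6.
Gupta vs Diaz: Diaz wins 33–8.
Gupta vs Hale: Hale wins 21–20.
Khan vs Diaz: Diaz wins 27–14.
Khan vs Hale: Khan wins 21–20.
Diaz vs Hale: Diaz wins 30–11.
Jones beats each rival — Fong (29–12), Gupta (39–2), Khan (26–15), Diaz (26–15), Hale (27–14) — so Jones is the Condorcet winner.

Jones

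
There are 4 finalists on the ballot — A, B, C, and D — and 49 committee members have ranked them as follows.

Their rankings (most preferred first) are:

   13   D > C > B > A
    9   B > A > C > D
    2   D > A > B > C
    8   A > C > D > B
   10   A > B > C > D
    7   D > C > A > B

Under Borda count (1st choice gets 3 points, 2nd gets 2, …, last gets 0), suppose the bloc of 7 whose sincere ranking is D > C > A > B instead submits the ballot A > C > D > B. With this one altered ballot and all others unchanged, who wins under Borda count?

A

Borda totals with the altered ballot: A 97, B 62, C 75, D 60.
The winner is unchanged: still A.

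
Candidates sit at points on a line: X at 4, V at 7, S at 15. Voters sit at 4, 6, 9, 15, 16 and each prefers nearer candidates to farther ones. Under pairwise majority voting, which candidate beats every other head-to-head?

V

With single-peaked preferences on a line, the Condorcet winner is the candidate closest to the median voter.
The median voter (position 9) is closest to V at 7.
Check: V vs X — voters closer to V: 4 of 5.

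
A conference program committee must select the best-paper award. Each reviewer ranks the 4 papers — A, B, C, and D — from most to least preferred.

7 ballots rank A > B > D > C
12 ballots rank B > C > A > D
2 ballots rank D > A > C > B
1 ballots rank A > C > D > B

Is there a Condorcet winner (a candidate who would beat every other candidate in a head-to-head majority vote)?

Yes

Head-to-head results (22 voters total):
A vs B: B wins 12–10.
A vs C: C wins 12–10.
A vs D: A wins 20–2.
B vs C: B wins 19–3.
B vs D: B wins 19–3.
C vs D: C wins 13–9.
B beats each rival — A (12–10), C (19–3), D (19–3) — so B is the Condorcet winner.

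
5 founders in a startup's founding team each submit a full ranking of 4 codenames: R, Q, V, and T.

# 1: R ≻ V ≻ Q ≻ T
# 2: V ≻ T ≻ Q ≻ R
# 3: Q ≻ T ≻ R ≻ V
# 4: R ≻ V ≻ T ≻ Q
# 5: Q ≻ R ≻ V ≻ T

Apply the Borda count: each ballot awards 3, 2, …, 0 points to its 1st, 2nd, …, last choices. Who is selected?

R

Borda scores:
  R: 3 + 0 + 1 + 3 + 2 = 9
  Q: 1 + 1 + 3 + 0 + 3 = 8
  V: 2 + 3 + 0 + 2 + 1 = 8
  T: 0 + 2 + 2 + 1 + 0 = 5
R has the highest total.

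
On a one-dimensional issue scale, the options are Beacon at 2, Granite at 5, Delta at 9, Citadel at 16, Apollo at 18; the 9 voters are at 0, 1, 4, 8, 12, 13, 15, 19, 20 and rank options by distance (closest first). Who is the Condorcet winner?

Delta

With single-peaked preferences on a line, the Condorcet winner is the candidate closest to the median voter.
The median voter (position 12) is closest to Delta at 9.
Check: Delta vs Beacon — voters closer to Delta: 6 of 9.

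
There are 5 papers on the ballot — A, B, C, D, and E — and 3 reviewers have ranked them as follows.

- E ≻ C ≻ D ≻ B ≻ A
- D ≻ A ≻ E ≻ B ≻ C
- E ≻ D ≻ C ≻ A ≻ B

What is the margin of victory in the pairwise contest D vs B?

Ballots ranking D above B: 3.
Ballots ranking B above D: 0.
D wins 3–0, a margin of 3.

3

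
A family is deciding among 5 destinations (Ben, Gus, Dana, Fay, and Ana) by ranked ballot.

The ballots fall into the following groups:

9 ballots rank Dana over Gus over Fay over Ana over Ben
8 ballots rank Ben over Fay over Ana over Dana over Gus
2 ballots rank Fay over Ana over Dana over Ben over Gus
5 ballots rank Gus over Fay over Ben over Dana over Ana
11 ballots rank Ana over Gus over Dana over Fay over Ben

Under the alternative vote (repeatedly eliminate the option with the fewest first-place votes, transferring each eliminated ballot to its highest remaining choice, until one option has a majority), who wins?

Round 1: Ana 11, Dana 9, Ben 8, Gus 5, Fay 2. Fay has the fewest and is eliminated.
Round 2: Ana 13, Dana 9, Ben 8, Gus 5. Gus has the fewest and is eliminated.
Round 3: Ben 13, Ana 13, Dana 9. Dana has the fewest and is eliminated.
Round 4: Ana 22, Ben 13. Ana has a majority.

Ana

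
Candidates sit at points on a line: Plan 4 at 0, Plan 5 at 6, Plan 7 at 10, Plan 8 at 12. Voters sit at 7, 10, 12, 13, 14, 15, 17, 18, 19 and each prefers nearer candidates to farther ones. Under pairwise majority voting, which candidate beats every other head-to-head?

Plan 8

With single-peaked preferences on a line, the Condorcet winner is the candidate closest to the median voter.
The median voter (position 14) is closest to Plan 8 at 12.
Check: Plan 8 vs Plan 4 — voters closer to Plan 8: 9 of 9.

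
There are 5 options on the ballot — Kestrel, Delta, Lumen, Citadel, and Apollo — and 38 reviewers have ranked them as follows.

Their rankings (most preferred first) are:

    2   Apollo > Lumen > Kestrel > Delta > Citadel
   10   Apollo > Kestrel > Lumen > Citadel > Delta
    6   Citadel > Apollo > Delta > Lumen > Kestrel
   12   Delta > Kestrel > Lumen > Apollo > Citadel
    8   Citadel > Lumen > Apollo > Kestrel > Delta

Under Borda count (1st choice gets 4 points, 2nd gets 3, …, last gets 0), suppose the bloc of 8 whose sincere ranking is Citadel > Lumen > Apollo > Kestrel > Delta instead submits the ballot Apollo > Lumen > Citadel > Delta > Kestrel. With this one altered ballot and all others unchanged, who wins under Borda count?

Apollo

Borda totals with the altered ballot: Kestrel 70, Delta 70, Lumen 80, Citadel 50, Apollo 110.
The winner is unchanged: still Apollo.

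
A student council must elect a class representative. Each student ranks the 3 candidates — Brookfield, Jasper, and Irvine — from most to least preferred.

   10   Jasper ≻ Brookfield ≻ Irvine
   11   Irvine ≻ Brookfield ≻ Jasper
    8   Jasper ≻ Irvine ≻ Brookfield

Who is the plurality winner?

First-place vote totals:
  Brookfield: 0
  Jasper: 18
  Irvine: 11
Jasper has the most first-place votes.

Jasper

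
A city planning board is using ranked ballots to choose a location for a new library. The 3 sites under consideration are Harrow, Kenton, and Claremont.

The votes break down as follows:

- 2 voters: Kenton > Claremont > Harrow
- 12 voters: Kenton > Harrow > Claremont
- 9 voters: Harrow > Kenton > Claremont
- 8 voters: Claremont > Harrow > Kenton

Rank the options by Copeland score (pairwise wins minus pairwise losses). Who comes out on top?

Harrow

Pairwise results:
  Harrow vs Kenton: Harrow wins 17–14.
  Harrow vs Claremont: Harrow wins 21–10.
  Kenton vs Claremont: Kenton wins 23–8.
Copeland scores (wins − losses):
  Harrow: 2 − 0 = 2
  Kenton: 1 − 1 = 0
  Claremont: 0 − 2 = -2
Harrow has the best Copeland score.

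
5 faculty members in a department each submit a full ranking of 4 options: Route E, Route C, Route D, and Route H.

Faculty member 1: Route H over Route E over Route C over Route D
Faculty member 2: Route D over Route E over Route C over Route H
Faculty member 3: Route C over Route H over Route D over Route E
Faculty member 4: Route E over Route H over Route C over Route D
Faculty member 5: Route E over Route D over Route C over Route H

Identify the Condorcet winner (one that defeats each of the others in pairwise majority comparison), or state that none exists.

Route E

Head-to-head results (5 voters total):
Route E vs Route C: Route E wins 4–1.
Route E vs Route D: Route E wins 3–2.
Route E vs Route H: Route E wins 3–2.
Route C vs Route D: Route C wins 3–2.
Route C vs Route H: Route C wins 3–2.
Route D vs Route H: Route H wins 3–2.
Route E beats each rival — Route C (4–1), Route D (3–2), Route H (3–2) — so Route E is the Condorcet winner.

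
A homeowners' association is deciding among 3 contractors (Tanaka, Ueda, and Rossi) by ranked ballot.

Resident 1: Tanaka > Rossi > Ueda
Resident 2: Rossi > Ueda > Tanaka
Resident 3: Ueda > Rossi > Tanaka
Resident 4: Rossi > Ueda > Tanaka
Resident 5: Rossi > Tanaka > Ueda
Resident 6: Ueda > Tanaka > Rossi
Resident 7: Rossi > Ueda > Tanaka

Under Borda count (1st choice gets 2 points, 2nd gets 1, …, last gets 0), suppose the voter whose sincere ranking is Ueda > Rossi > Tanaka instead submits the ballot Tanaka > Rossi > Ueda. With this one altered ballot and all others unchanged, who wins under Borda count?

Borda totals with the altered ballot: Tanaka 6, Ueda 5, Rossi 10.
The winner is unchanged: still Rossi.

Rossi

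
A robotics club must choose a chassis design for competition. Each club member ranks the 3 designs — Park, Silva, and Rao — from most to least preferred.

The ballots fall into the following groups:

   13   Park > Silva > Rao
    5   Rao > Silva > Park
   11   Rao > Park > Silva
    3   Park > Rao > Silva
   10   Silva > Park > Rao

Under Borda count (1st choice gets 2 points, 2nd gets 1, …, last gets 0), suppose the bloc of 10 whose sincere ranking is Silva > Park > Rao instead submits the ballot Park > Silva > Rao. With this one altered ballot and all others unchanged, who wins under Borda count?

Park

Borda totals with the altered ballot: Park 63, Silva 28, Rao 35.
The winner is unchanged: still Park.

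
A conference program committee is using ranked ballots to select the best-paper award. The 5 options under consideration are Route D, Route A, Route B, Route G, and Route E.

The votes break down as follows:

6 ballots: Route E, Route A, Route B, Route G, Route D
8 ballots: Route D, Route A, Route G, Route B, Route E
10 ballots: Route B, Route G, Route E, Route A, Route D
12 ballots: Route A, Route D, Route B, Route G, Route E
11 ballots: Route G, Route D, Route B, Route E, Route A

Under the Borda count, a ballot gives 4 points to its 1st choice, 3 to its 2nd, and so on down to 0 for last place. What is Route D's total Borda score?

101

Borda scores:
  Route D: 6·0 + 8·4 + 10·0 + 12·3 + 11·3 = 101
  Route A: 6·3 + 8·3 + 10·1 + 12·4 + 11·0 = 100
  Route B: 6·2 + 8·1 + 10·4 + 12·2 + 11·2 = 106
  Route G: 6·1 + 8·2 + 10·3 + 12·1 + 11·4 = 108
  Route E: 6·4 + 8·0 + 10·2 + 12·0 + 11·1 = 55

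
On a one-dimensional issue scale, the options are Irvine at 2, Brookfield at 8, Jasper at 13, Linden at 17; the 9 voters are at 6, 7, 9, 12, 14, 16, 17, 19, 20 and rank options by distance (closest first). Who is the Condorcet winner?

Jasper

With single-peaked preferences on a line, the Condorcet winner is the candidate closest to the median voter.
The median voter (position 14) is closest to Jasper at 13.
Check: Jasper vs Brookfield — voters closer to Jasper: 6 of 9.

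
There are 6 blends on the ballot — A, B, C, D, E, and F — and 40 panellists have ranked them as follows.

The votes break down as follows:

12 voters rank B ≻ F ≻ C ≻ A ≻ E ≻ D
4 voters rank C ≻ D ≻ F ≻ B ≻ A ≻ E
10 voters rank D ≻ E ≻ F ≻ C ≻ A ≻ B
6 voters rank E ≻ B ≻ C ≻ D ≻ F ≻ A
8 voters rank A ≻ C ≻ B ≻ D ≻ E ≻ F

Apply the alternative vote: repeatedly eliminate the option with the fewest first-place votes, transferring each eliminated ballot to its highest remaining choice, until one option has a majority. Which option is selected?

B

Round 1: B 12, D 10, A 8, E 6, C 4, F 0. F has the fewest and is eliminated.
Round 2: B 12, D 10, A 8, E 6, C 4. C has the fewest and is eliminated.
Round 3: D 14, B 12, A 8, E 6. E has the fewest and is eliminated.
Round 4: B 18, D 14, A 8. A has the fewest and is eliminated.
Round 5: B 26, D 14. B has a majority.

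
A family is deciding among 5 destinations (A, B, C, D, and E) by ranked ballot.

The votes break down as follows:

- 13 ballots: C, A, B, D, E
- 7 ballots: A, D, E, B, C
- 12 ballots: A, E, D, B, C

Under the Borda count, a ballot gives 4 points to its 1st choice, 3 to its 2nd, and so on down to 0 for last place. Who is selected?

A

Borda scores:
  A: 13·3 + 7·4 + 12·4 = 115
  B: 13·2 + 7·1 + 12·1 = 45
  C: 13·4 + 7·0 + 12·0 = 52
  D: 13·1 + 7·3 + 12·2 = 58
  E: 13·0 + 7·2 + 12·3 = 50
A has the highest total.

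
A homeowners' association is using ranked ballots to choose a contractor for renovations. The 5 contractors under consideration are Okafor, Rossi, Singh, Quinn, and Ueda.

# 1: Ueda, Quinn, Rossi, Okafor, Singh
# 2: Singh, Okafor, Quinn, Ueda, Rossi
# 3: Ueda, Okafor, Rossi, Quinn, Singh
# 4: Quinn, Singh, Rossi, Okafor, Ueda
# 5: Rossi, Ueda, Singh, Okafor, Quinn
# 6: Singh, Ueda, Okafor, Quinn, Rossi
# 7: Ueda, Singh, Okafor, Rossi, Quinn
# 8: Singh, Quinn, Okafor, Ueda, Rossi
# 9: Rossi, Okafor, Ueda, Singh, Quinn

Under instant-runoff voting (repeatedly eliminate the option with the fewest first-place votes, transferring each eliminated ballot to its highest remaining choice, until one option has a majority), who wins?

Ueda

Round 1: Singh 3, Ueda 3, Rossi 2, Quinn 1, Okafor 0. Okafor has the fewest and is eliminated.
Round 2: Singh 3, Ueda 3, Rossi 2, Quinn 1. Quinn has the fewest and is eliminated.
Round 3: Singh 4, Ueda 3, Rossi 2. Rossi has the fewest and is eliminated.
Round 4: Ueda 5, Singh 4. Ueda has a majority.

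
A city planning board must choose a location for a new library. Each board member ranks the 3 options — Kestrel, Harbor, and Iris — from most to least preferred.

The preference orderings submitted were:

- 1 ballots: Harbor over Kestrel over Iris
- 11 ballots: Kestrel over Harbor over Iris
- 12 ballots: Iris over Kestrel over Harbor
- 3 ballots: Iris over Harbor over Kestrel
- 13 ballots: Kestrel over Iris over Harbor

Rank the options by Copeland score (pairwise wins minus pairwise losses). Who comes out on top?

Kestrel

Pairwise results:
  Kestrel vs Harbor: Kestrel wins 36–4.
  Kestrel vs Iris: Kestrel wins 25–15.
  Harbor vs Iris: Iris wins 28–12.
Copeland scores (wins − losses):
  Kestrel: 2 − 0 = 2
  Harbor: 0 − 2 = -2
  Iris: 1 − 1 = 0
Kestrel has the best Copeland score.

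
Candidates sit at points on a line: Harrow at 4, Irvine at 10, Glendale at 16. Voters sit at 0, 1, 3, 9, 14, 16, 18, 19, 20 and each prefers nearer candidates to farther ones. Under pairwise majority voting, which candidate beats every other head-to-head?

With single-peaked preferences on a line, the Condorcet winner is the candidate closest to the median voter.
The median voter (position 14) is closest to Glendale at 16.
Check: Glendale vs Harrow — voters closer to Glendale: 5 of 9.

Glendale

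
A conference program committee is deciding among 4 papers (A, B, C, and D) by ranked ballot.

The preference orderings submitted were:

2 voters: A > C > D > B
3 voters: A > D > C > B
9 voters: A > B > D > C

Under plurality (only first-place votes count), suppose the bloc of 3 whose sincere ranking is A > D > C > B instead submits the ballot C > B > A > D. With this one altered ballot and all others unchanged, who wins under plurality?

A

First-place totals with the altered ballot: A 11, B 0, C 3, D 0.
The winner is unchanged: still A.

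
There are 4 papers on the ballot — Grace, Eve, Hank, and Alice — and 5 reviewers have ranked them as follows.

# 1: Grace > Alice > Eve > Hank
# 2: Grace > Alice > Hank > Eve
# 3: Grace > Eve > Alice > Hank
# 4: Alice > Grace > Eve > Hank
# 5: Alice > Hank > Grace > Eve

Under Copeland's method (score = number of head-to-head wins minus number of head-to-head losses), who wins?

Pairwise results:
  Grace vs Eve: Grace wins 5–0.
  Grace vs Hank: Grace wins 4–1.
  Grace vs Alice: Grace wins 3–2.
  Eve vs Hank: Eve wins 3–2.
  Eve vs Alice: Alice wins 4–1.
  Hank vs Alice: Alice wins 5–0.
Copeland scores (wins − losses):
  Grace: 3 − 0 = 3
  Eve: 1 − 2 = -1
  Hank: 0 − 3 = -3
  Alice: 2 − 1 = 1
Grace has the best Copeland score.

Grace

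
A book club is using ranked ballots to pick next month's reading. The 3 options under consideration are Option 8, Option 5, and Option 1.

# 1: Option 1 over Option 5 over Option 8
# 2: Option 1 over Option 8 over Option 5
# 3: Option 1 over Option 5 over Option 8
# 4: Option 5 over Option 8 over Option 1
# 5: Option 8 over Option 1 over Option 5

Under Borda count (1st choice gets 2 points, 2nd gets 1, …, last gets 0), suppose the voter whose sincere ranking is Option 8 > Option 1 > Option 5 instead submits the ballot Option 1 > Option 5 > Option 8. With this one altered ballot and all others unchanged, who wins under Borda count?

Option 1

Borda totals with the altered ballot: Option 8 2, Option 5 5, Option 1 8.
The winner is unchanged: still Option 1.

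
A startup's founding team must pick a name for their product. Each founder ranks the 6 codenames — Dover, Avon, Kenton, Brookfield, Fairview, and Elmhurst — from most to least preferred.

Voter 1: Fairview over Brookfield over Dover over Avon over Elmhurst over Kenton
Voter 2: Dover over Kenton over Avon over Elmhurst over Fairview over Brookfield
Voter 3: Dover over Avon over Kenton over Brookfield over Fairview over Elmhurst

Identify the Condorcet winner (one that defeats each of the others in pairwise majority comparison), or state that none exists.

Dover

Head-to-head results (3 voters total):
Dover vs Avon: Dover wins 3–0.
Dover vs Kenton: Dover wins 3–0.
Dover vs Brookfield: Dover wins 2–1.
Dover vs Fairview: Dover wins 2–1.
Dover vs Elmhurst: Dover wins 3–0.
Avon vs Kenton: Avon wins 2–1.
Avon vs Brookfield: Avon wins 2–1.
Avon vs Fairview: Avon wins 2–1.
Avon vs Elmhurst: Avon wins 3–0.
Kenton vs Brookfield: Kenton wins 2–1.
Kenton vs Fairview: Kenton wins 2–1.
Kenton vs Elmhurst: Kenton wins 2–1.
Brookfield vs Fairview: Fairview wins 2–1.
Brookfield vs Elmhurst: Brookfield wins 2–1.
Fairview vs Elmhurst: Fairview wins 2–1.
Dover beats each rival — Avon (3–0), Kenton (3–0), Brookfield (2–1), Fairview (2–1), Elmhurst (3–0) — so Dover is the Condorcet winner.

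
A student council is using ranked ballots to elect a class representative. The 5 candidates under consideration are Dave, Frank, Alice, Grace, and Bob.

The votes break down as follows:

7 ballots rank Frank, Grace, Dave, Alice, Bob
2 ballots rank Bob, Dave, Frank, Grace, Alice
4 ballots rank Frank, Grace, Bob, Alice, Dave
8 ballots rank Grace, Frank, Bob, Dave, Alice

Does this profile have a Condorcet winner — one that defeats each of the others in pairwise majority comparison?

Head-to-head results (21 voters total):
Dave vs Frank: Frank wins 19–2.
Dave vs Alice: Dave wins 17–4.
Dave vs Grace: Grace wins 19–2.
Dave vs Bob: Bob wins 14–7.
Frank vs Alice: Frank wins 21–0.
Frank vs Grace: Frank wins 13–8.
Frank vs Bob: Frank wins 19–2.
Alice vs Grace: Grace wins 21–0.
Alice vs Bob: Bob wins 14–7.
Grace vs Bob: Grace wins 19–2.
Frank beats each rival — Dave (19–2), Alice (21–0), Grace (13–8), Bob (19–2) — so Frank is the Condorcet winner.

Yes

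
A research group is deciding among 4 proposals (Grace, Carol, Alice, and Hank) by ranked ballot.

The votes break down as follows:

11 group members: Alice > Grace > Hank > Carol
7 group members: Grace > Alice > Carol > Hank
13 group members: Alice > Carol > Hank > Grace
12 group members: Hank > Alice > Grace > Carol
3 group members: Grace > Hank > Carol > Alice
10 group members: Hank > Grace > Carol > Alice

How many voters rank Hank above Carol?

36

Ballots ranking Hank above Carol: 11+12+3+10 = 36.
Ballots ranking Carol above Hank: 7+13 = 20.
So 36 of 56 voters prefer Hank to Carol.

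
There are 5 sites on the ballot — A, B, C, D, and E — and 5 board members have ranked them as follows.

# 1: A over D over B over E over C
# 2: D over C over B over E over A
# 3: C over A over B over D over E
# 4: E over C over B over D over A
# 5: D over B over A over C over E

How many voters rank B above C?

Ballots ranking B above C: 2.
Ballots ranking C above B: 3.
So 2 of 5 voters prefer B to C.

2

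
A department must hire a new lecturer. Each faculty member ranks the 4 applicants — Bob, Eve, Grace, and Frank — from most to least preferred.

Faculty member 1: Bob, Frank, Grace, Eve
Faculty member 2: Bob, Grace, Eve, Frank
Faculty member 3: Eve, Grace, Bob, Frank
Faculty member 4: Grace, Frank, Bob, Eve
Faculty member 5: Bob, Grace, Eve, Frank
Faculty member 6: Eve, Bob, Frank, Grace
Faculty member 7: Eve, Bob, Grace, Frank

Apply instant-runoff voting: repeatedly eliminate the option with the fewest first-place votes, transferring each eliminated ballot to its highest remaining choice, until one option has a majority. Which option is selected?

Round 1: Bob 3, Eve 3, Grace 1, Frank 0. Frank has the fewest and is eliminated.
Round 2: Bob 3, Eve 3, Grace 1. Grace has the fewest and is eliminated.
Round 3: Bob 4, Eve 3. Bob has a majority.

Bob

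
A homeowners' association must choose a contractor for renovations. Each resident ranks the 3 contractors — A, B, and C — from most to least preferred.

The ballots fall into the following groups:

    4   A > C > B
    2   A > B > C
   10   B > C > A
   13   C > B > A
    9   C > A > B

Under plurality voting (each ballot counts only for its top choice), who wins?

First-place vote totals:
  A: 6
  B: 10
  C: 22
C has the most first-place votes.

C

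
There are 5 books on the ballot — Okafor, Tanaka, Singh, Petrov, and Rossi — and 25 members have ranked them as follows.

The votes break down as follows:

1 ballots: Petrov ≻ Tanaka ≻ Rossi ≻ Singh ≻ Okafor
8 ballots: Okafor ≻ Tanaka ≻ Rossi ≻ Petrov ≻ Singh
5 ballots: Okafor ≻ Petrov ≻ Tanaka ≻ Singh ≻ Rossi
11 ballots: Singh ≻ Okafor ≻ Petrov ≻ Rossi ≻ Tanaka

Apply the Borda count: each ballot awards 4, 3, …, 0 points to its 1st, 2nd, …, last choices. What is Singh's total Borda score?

50

Borda scores:
  Okafor: 0 + 8·4 + 5·4 + 11·3 = 85
  Tanaka: 3 + 8·3 + 5·2 + 11·0 = 37
  Singh: 1 + 8·0 + 5·1 + 11·4 = 50
  Petrov: 4 + 8·1 + 5·3 + 11·2 = 49
  Rossi: 2 + 8·2 + 5·0 + 11·1 = 29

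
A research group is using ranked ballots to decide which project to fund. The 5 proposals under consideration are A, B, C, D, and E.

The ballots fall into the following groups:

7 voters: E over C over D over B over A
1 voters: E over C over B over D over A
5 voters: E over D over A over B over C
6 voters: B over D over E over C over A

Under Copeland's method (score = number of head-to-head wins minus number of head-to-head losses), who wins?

E

Pairwise results:
  A vs B: B wins 14–5.
  A vs C: C wins 14–5.
  A vs D: D wins 19–0.
  A vs E: E wins 19–0.
  B vs C: B wins 11–8.
  B vs D: D wins 12–7.
  B vs E: E wins 13–6.
  C vs D: D wins 11–8.
  C vs E: E wins 19–0.
  D vs E: E wins 13–6.
Copeland scores (wins − losses):
  A: 0 − 4 = -4
  B: 2 − 2 = 0
  C: 1 − 3 = -2
  D: 3 − 1 = 2
  E: 4 − 0 = 4
E has the best Copeland score.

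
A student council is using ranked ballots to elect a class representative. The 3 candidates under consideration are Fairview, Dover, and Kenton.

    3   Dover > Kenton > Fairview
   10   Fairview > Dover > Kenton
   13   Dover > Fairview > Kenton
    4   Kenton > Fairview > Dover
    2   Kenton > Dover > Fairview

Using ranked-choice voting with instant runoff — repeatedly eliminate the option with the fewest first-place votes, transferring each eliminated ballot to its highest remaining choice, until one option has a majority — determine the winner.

Round 1: Dover 16, Fairview 10, Kenton 6. Kenton has the fewest and is eliminated.
Round 2: Dover 18, Fairview 14. Dover has a majority.

Dover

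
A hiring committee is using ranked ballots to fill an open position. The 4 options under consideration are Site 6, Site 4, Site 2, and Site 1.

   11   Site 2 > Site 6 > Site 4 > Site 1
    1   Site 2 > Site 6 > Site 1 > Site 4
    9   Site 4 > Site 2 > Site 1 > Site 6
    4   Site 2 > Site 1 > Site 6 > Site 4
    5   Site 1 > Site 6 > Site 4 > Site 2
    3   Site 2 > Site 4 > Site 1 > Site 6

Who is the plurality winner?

First-place vote totals:
  Site 6: 0
  Site 4: 9
  Site 2: 19
  Site 1: 5
Site 2 has the most first-place votes.

Site 2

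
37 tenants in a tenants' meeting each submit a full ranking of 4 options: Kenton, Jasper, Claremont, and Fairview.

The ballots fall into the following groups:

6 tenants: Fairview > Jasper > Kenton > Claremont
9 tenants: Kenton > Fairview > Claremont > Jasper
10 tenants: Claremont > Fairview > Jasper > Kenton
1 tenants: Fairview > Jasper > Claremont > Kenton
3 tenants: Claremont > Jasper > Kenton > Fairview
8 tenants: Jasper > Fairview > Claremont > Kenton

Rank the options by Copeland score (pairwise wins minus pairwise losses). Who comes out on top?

Pairwise results:
  Kenton vs Jasper: Jasper wins 28–9.
  Kenton vs Claremont: Claremont wins 22–15.
  Kenton vs Fairview: Fairview wins 25–12.
  Jasper vs Claremont: Claremont wins 22–15.
  Jasper vs Fairview: Fairview wins 26–11.
  Claremont vs Fairview: Fairview wins 24–13.
Copeland scores (wins − losses):
  Kenton: 0 − 3 = -3
  Jasper: 1 − 2 = -1
  Claremont: 2 − 1 = 1
  Fairview: 3 − 0 = 3
Fairview has the best Copeland score.

Fairview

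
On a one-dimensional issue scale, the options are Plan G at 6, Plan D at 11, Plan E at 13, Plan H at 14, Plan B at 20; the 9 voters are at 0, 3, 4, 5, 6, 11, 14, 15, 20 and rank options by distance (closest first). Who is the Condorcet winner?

With single-peaked preferences on a line, the Condorcet winner is the candidate closest to the median voter.
The median voter (position 6) is closest to Plan G at 6.
Check: Plan G vs Plan E — voters closer to Plan G: 5 of 9.

Plan G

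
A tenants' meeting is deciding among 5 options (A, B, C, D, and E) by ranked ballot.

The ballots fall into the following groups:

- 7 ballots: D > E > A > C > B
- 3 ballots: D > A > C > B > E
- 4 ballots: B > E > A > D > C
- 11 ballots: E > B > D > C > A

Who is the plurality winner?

E

First-place vote totals:
  A: 0
  B: 4
  C: 0
  D: 10
  E: 11
E has the most first-place votes.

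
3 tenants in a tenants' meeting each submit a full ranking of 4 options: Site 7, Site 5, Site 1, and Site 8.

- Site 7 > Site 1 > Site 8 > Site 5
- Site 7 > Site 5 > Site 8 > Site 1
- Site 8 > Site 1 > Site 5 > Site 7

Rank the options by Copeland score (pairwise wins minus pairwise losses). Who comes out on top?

Pairwise results:
  Site 7 vs Site 5: Site 7 wins 2–1.
  Site 7 vs Site 1: Site 7 wins 2–1.
  Site 7 vs Site 8: Site 7 wins 2–1.
  Site 5 vs Site 1: Site 1 wins 2–1.
  Site 5 vs Site 8: Site 8 wins 2–1.
  Site 1 vs Site 8: Site 8 wins 2–1.
Copeland scores (wins − losses):
  Site 7: 3 − 0 = 3
  Site 5: 0 − 3 = -3
  Site 1: 1 − 2 = -1
  Site 8: 2 − 1 = 1
Site 7 has the best Copeland score.

Site 7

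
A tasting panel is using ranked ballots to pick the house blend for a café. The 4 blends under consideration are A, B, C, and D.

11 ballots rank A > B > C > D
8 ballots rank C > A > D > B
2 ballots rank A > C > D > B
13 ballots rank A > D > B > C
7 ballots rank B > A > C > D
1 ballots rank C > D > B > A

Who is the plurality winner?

A

First-place vote totals:
  A: 26
  B: 7
  C: 9
  D: 0
A has the most first-place votes.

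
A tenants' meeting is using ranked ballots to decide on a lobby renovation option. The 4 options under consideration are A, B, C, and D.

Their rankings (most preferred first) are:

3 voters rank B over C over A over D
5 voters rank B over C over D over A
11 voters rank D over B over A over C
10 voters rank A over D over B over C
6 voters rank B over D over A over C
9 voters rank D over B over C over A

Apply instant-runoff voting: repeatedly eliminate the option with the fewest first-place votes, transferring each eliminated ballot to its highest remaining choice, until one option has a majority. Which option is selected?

D

Round 1: D 20, B 14, A 10, C 0. C has the fewest and is eliminated.
Round 2: D 20, B 14, A 10. A has the fewest and is eliminated.
Round 3: D 30, B 14. D has a majority.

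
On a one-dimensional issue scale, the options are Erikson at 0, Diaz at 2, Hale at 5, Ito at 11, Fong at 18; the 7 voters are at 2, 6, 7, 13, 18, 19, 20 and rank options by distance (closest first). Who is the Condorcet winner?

Ito

With single-peaked preferences on a line, the Condorcet winner is the candidate closest to the median voter.
The median voter (position 13) is closest to Ito at 11.
Check: Ito vs Hale — voters closer to Ito: 4 of 7.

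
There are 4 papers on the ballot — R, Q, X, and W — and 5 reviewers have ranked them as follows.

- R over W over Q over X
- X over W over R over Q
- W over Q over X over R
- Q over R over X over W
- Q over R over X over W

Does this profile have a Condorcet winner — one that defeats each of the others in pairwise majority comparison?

Head-to-head results (5 voters total):
R vs Q: Q wins 3–2.
R vs X: R wins 3–2.
R vs W: R wins 3–2.
Q vs X: Q wins 4–1.
Q vs W: W wins 3–2.
X vs W: X wins 3–2.
No candidate beats all others: R beats W beats Q beats R, a majority cycle.

No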